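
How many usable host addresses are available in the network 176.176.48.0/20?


Host bits = 32 - 20 = 12
Total addresses = 2^12 = 4096
Usable = total - 2 (network and broadcast)
Usable hosts: 4094


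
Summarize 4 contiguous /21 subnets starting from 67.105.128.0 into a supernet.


Original prefix: /21
Number of subnets: 4 = 2^2
New prefix = 21 - 2 = 19
Supernet: 67.105.128.0/19


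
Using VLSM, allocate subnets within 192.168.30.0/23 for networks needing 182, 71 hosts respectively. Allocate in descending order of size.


182 hosts -> /24 (254 usable): 192.168.30.0/24
71 hosts -> /25 (126 usable): 192.168.31.0/25
Allocation: 192.168.30.0/24 (182 hosts, 254 usable); 192.168.31.0/25 (71 hosts, 126 usable)


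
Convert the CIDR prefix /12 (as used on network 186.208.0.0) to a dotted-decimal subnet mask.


/12 means 12 network bits, 20 host bits
Binary: 11111111111100000000000000000000
Mask: 255.240.0.0


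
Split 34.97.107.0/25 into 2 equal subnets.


New prefix = 25 + 1 = 26
Each subnet has 64 addresses
  34.97.107.0/26
  34.97.107.64/26
Subnets: 34.97.107.0/26, 34.97.107.64/26


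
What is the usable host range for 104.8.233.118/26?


Network: 104.8.233.64
Broadcast: 104.8.233.127
First usable = network + 1
Last usable = broadcast - 1
Range: 104.8.233.65 to 104.8.233.126


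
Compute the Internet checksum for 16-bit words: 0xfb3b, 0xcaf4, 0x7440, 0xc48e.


Sum all words (with carry folding):
+ 0xfb3b = 0xfb3b
+ 0xcaf4 = 0xc630
+ 0x7440 = 0x3a71
+ 0xc48e = 0xfeff
One's complement: ~0xfeff
Checksum = 0x0100


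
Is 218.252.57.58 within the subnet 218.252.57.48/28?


Subnet network: 218.252.57.48
Test IP AND mask: 218.252.57.48
Yes, 218.252.57.58 is in 218.252.57.48/28


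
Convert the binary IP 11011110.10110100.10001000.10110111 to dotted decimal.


11011110 = 222
10110100 = 180
10001000 = 136
10110111 = 183
IP: 222.180.136.183


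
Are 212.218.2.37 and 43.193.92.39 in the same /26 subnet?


Mask: 255.255.255.192
212.218.2.37 AND mask = 212.218.2.0
43.193.92.39 AND mask = 43.193.92.0
No, different subnets (212.218.2.0 vs 43.193.92.0)


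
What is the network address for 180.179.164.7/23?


IP:   10110100.10110011.10100100.00000111
Mask: 11111111.11111111.11111110.00000000
AND operation:
Net:  10110100.10110011.10100100.00000000
Network: 180.179.164.0/23


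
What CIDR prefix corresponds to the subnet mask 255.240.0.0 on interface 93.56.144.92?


Binary: 11111111.11110000.00000000.00000000
Count leading 1s
Prefix: /12


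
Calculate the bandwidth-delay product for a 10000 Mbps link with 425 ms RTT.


BDP = bandwidth * RTT
= 10000 Mbps * 425 ms
= 10000 * 1e6 * 425 / 1000 bits
= 4250000000 bits
= 531250000 bytes
= 518798.8281 KB
BDP = 4250000000 bits (531250000 bytes)


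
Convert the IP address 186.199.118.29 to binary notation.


186 = 10111010
199 = 11000111
118 = 01110110
29 = 00011101
Binary: 10111010.11000111.01110110.00011101


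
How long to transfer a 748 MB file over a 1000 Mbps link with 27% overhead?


Effective throughput = 1000 * (1 - 27/100) = 730 Mbps
File size in Mb = 748 * 8 = 5984 Mb
Time = 5984 / 730
Time = 8.1973 seconds


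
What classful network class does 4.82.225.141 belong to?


First octet: 4
Binary: 00000100
0xxxxxxx -> Class A (1-126)
Class A, default mask 255.0.0.0 (/8)


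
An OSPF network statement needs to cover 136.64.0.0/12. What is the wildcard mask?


Subnet mask: 255.240.0.0
Wildcard = 255.255.255.255 - subnet mask
255 - 255 = 0
255 - 240 = 15
255 - 0 = 255
255 - 0 = 255
Wildcard: 0.15.255.255


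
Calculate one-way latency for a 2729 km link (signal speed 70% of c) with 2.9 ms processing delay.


Speed = 0.7 * 3e5 km/s = 210000 km/s
Propagation delay = 2729 / 210000 = 0.013 s = 12.9952 ms
Processing delay = 2.9 ms
Total one-way latency = 15.8952 ms


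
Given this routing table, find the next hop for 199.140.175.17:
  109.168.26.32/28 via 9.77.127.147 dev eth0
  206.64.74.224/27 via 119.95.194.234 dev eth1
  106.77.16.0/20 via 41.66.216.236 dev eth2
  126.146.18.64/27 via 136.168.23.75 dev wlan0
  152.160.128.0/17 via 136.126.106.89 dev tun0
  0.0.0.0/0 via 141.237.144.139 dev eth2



Longest prefix match for 199.140.175.17:
  /28 109.168.26.32: no
  /27 206.64.74.224: no
  /20 106.77.16.0: no
  /27 126.146.18.64: no
  /17 152.160.128.0: no
  /0 0.0.0.0: MATCH
Selected: next-hop 141.237.144.139 via eth2 (matched /0)


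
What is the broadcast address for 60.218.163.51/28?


Network: 60.218.163.48/28
Host bits = 4
Set all host bits to 1:
Broadcast: 60.218.163.63


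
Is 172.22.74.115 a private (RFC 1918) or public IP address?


RFC 1918 private ranges:
  10.0.0.0/8 (10.0.0.0 - 10.255.255.255)
  172.16.0.0/12 (172.16.0.0 - 172.31.255.255)
  192.168.0.0/16 (192.168.0.0 - 192.168.255.255)
Private (in 172.16.0.0/12)


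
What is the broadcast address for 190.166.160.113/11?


Network: 190.160.0.0/11
Host bits = 21
Set all host bits to 1:
Broadcast: 190.191.255.255


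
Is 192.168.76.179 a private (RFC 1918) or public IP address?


RFC 1918 private ranges:
  10.0.0.0/8 (10.0.0.0 - 10.255.255.255)
  172.16.0.0/12 (172.16.0.0 - 172.31.255.255)
  192.168.0.0/16 (192.168.0.0 - 192.168.255.255)
Private (in 192.168.0.0/16)


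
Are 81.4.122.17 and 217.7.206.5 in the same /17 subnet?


Mask: 255.255.128.0
81.4.122.17 AND mask = 81.4.0.0
217.7.206.5 AND mask = 217.7.128.0
No, different subnets (81.4.0.0 vs 217.7.128.0)


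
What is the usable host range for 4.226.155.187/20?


Network: 4.226.144.0
Broadcast: 4.226.159.255
First usable = network + 1
Last usable = broadcast - 1
Range: 4.226.144.1 to 4.226.159.254


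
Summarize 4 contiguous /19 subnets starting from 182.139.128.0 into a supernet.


Original prefix: /19
Number of subnets: 4 = 2^2
New prefix = 19 - 2 = 17
Supernet: 182.139.128.0/17


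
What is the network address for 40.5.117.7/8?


IP:   00101000.00000101.01110101.00000111
Mask: 11111111.00000000.00000000.00000000
AND operation:
Net:  00101000.00000000.00000000.00000000
Network: 40.0.0.0/8


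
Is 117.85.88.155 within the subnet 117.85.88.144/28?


Subnet network: 117.85.88.144
Test IP AND mask: 117.85.88.144
Yes, 117.85.88.155 is in 117.85.88.144/28


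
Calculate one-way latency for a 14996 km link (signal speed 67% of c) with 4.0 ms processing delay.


Speed = 0.67 * 3e5 km/s = 201000 km/s
Propagation delay = 14996 / 201000 = 0.0746 s = 74.607 ms
Processing delay = 4.0 ms
Total one-way latency = 78.607 ms


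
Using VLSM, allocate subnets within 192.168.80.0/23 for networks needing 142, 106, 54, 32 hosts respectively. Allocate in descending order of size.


142 hosts -> /24 (254 usable): 192.168.80.0/24
106 hosts -> /25 (126 usable): 192.168.81.0/25
54 hosts -> /26 (62 usable): 192.168.81.128/26
32 hosts -> /26 (62 usable): 192.168.81.192/26
Allocation: 192.168.80.0/24 (142 hosts, 254 usable); 192.168.81.0/25 (106 hosts, 126 usable); 192.168.81.128/26 (54 hosts, 62 usable); 192.168.81.192/26 (32 hosts, 62 usable)


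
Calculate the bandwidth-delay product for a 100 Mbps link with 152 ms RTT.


BDP = bandwidth * RTT
= 100 Mbps * 152 ms
= 100 * 1e6 * 152 / 1000 bits
= 15200000 bits
= 1900000 bytes
= 1855.4688 KB
BDP = 15200000 bits (1900000 bytes)


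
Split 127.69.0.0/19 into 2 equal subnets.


New prefix = 19 + 1 = 20
Each subnet has 4096 addresses
  127.69.0.0/20
  127.69.16.0/20
Subnets: 127.69.0.0/20, 127.69.16.0/20


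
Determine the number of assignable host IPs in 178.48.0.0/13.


Host bits = 32 - 13 = 19
Total addresses = 2^19 = 524288
Usable = total - 2 (network and broadcast)
Usable hosts: 524286


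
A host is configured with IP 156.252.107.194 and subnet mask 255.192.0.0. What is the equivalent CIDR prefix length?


Binary: 11111111.11000000.00000000.00000000
Count leading 1s
Prefix: /10


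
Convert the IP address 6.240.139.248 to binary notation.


6 = 00000110
240 = 11110000
139 = 10001011
248 = 11111000
Binary: 00000110.11110000.10001011.11111000


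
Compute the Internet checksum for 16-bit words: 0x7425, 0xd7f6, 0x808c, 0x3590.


Sum all words (with carry folding):
+ 0x7425 = 0x7425
+ 0xd7f6 = 0x4c1c
+ 0x808c = 0xcca8
+ 0x3590 = 0x0239
One's complement: ~0x0239
Checksum = 0xfdc6


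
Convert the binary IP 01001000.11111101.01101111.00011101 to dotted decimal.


01001000 = 72
11111101 = 253
01101111 = 111
00011101 = 29
IP: 72.253.111.29


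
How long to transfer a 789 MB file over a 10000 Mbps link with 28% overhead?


Effective throughput = 10000 * (1 - 28/100) = 7200 Mbps
File size in Mb = 789 * 8 = 6312 Mb
Time = 6312 / 7200
Time = 0.8767 seconds


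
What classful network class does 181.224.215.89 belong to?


First octet: 181
Binary: 10110101
10xxxxxx -> Class B (128-191)
Class B, default mask 255.255.0.0 (/16)


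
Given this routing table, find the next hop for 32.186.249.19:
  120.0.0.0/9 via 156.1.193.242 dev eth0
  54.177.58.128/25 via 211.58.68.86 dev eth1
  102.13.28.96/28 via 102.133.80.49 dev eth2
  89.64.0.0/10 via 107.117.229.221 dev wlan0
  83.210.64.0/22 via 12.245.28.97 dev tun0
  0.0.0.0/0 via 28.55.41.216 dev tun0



Longest prefix match for 32.186.249.19:
  /9 120.0.0.0: no
  /25 54.177.58.128: no
  /28 102.13.28.96: no
  /10 89.64.0.0: no
  /22 83.210.64.0: no
  /0 0.0.0.0: MATCH
Selected: next-hop 28.55.41.216 via tun0 (matched /0)


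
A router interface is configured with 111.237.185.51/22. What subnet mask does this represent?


/22 means 22 network bits, 10 host bits
Binary: 11111111111111111111110000000000
Mask: 255.255.252.0


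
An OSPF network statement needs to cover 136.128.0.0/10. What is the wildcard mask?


Subnet mask: 255.192.0.0
Wildcard = 255.255.255.255 - subnet mask
255 - 255 = 0
255 - 192 = 63
255 - 0 = 255
255 - 0 = 255
Wildcard: 0.63.255.255


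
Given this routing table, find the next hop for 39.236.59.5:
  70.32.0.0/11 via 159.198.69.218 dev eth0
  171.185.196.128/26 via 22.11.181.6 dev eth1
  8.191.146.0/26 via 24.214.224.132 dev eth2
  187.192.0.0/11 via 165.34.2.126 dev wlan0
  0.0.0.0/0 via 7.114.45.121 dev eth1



Longest prefix match for 39.236.59.5:
  /11 70.32.0.0: no
  /26 171.185.196.128: no
  /26 8.191.146.0: no
  /11 187.192.0.0: no
  /0 0.0.0.0: MATCH
Selected: next-hop 7.114.45.121 via eth1 (matched /0)


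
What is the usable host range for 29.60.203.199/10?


Network: 29.0.0.0
Broadcast: 29.63.255.255
First usable = network + 1
Last usable = broadcast - 1
Range: 29.0.0.1 to 29.63.255.254


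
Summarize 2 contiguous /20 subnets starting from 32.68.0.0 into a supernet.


Original prefix: /20
Number of subnets: 2 = 2^1
New prefix = 20 - 1 = 19
Supernet: 32.68.0.0/19


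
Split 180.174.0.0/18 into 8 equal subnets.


New prefix = 18 + 3 = 21
Each subnet has 2048 addresses
  180.174.0.0/21
  180.174.8.0/21
  180.174.16.0/21
  180.174.24.0/21
  180.174.32.0/21
  180.174.40.0/21
  180.174.48.0/21
  180.174.56.0/21
Subnets: 180.174.0.0/21, 180.174.8.0/21, 180.174.16.0/21, 180.174.24.0/21, 180.174.32.0/21, 180.174.40.0/21, 180.174.48.0/21, 180.174.56.0/21


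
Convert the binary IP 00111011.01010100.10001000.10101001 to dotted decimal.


00111011 = 59
01010100 = 84
10001000 = 136
10101001 = 169
IP: 59.84.136.169


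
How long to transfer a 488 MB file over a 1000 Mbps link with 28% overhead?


Effective throughput = 1000 * (1 - 28/100) = 720 Mbps
File size in Mb = 488 * 8 = 3904 Mb
Time = 3904 / 720
Time = 5.4222 seconds


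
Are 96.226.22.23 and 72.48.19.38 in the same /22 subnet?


Mask: 255.255.252.0
96.226.22.23 AND mask = 96.226.20.0
72.48.19.38 AND mask = 72.48.16.0
No, different subnets (96.226.20.0 vs 72.48.16.0)


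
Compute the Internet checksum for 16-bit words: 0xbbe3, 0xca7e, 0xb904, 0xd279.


Sum all words (with carry folding):
+ 0xbbe3 = 0xbbe3
+ 0xca7e = 0x8662
+ 0xb904 = 0x3f67
+ 0xd279 = 0x11e1
One's complement: ~0x11e1
Checksum = 0xee1e


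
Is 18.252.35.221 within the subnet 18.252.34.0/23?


Subnet network: 18.252.34.0
Test IP AND mask: 18.252.34.0
Yes, 18.252.35.221 is in 18.252.34.0/23


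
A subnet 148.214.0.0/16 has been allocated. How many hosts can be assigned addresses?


Host bits = 32 - 16 = 16
Total addresses = 2^16 = 65536
Usable = total - 2 (network and broadcast)
Usable hosts: 65534


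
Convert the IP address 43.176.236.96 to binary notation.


43 = 00101011
176 = 10110000
236 = 11101100
96 = 01100000
Binary: 00101011.10110000.11101100.01100000


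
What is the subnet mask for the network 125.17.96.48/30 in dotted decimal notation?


/30 means 30 network bits, 2 host bits
Binary: 11111111111111111111111111111100
Mask: 255.255.255.252


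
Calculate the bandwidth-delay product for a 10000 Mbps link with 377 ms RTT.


BDP = bandwidth * RTT
= 10000 Mbps * 377 ms
= 10000 * 1e6 * 377 / 1000 bits
= 3770000000 bits
= 471250000 bytes
= 460205.0781 KB
BDP = 3770000000 bits (471250000 bytes)


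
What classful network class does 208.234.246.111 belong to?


First octet: 208
Binary: 11010000
110xxxxx -> Class C (192-223)
Class C, default mask 255.255.255.0 (/24)


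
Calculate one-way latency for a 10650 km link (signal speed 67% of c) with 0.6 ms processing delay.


Speed = 0.67 * 3e5 km/s = 201000 km/s
Propagation delay = 10650 / 201000 = 0.053 s = 52.9851 ms
Processing delay = 0.6 ms
Total one-way latency = 53.5851 ms


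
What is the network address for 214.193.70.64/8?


IP:   11010110.11000001.01000110.01000000
Mask: 11111111.00000000.00000000.00000000
AND operation:
Net:  11010110.00000000.00000000.00000000
Network: 214.0.0.0/8


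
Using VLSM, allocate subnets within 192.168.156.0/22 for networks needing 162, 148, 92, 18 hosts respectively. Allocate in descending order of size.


162 hosts -> /24 (254 usable): 192.168.156.0/24
148 hosts -> /24 (254 usable): 192.168.157.0/24
92 hosts -> /25 (126 usable): 192.168.158.0/25
18 hosts -> /27 (30 usable): 192.168.158.128/27
Allocation: 192.168.156.0/24 (162 hosts, 254 usable); 192.168.157.0/24 (148 hosts, 254 usable); 192.168.158.0/25 (92 hosts, 126 usable); 192.168.158.128/27 (18 hosts, 30 usable)


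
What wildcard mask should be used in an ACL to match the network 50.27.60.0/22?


Subnet mask: 255.255.252.0
Wildcard = 255.255.255.255 - subnet mask
255 - 255 = 0
255 - 255 = 0
255 - 252 = 3
255 - 0 = 255
Wildcard: 0.0.3.255


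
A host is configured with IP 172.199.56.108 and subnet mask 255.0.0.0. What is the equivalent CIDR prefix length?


Binary: 11111111.00000000.00000000.00000000
Count leading 1s
Prefix: /8


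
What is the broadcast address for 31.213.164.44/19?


Network: 31.213.160.0/19
Host bits = 13
Set all host bits to 1:
Broadcast: 31.213.191.255


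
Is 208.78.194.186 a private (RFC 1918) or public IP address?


RFC 1918 private ranges:
  10.0.0.0/8 (10.0.0.0 - 10.255.255.255)
  172.16.0.0/12 (172.16.0.0 - 172.31.255.255)
  192.168.0.0/16 (192.168.0.0 - 192.168.255.255)
Public (not in any RFC 1918 range)


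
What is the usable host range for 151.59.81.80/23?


Network: 151.59.80.0
Broadcast: 151.59.81.255
First usable = network + 1
Last usable = broadcast - 1
Range: 151.59.80.1 to 151.59.81.254


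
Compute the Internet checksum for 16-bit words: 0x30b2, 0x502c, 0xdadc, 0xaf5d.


Sum all words (with carry folding):
+ 0x30b2 = 0x30b2
+ 0x502c = 0x80de
+ 0xdadc = 0x5bbb
+ 0xaf5d = 0x0b19
One's complement: ~0x0b19
Checksum = 0xf4e6


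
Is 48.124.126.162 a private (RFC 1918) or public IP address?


RFC 1918 private ranges:
  10.0.0.0/8 (10.0.0.0 - 10.255.255.255)
  172.16.0.0/12 (172.16.0.0 - 172.31.255.255)
  192.168.0.0/16 (192.168.0.0 - 192.168.255.255)
Public (not in any RFC 1918 range)


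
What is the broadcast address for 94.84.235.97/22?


Network: 94.84.232.0/22
Host bits = 10
Set all host bits to 1:
Broadcast: 94.84.235.255


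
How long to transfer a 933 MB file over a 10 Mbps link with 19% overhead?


Effective throughput = 10 * (1 - 19/100) = 8.1 Mbps
File size in Mb = 933 * 8 = 7464 Mb
Time = 7464 / 8.1
Time = 921.4815 seconds


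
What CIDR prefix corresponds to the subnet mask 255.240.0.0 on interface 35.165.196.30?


Binary: 11111111.11110000.00000000.00000000
Count leading 1s
Prefix: /12


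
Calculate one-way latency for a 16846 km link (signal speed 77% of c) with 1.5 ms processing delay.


Speed = 0.77 * 3e5 km/s = 231000 km/s
Propagation delay = 16846 / 231000 = 0.0729 s = 72.9264 ms
Processing delay = 1.5 ms
Total one-way latency = 74.4264 ms


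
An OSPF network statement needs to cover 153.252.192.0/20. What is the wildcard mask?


Subnet mask: 255.255.240.0
Wildcard = 255.255.255.255 - subnet mask
255 - 255 = 0
255 - 255 = 0
255 - 240 = 15
255 - 0 = 255
Wildcard: 0.0.15.255


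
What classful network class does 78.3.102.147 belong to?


First octet: 78
Binary: 01001110
0xxxxxxx -> Class A (1-126)
Class A, default mask 255.0.0.0 (/8)


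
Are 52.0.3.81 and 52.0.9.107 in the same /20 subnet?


Mask: 255.255.240.0
52.0.3.81 AND mask = 52.0.0.0
52.0.9.107 AND mask = 52.0.0.0
Yes, same subnet (52.0.0.0)


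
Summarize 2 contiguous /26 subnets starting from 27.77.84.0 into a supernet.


Original prefix: /26
Number of subnets: 2 = 2^1
New prefix = 26 - 1 = 25
Supernet: 27.77.84.0/25


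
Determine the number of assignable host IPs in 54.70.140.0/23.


Host bits = 32 - 23 = 9
Total addresses = 2^9 = 512
Usable = total - 2 (network and broadcast)
Usable hosts: 510


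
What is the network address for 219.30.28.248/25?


IP:   11011011.00011110.00011100.11111000
Mask: 11111111.11111111.11111111.10000000
AND operation:
Net:  11011011.00011110.00011100.10000000
Network: 219.30.28.128/25


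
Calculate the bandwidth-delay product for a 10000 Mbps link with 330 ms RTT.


BDP = bandwidth * RTT
= 10000 Mbps * 330 ms
= 10000 * 1e6 * 330 / 1000 bits
= 3300000000 bits
= 412500000 bytes
= 402832.0312 KB
BDP = 3300000000 bits (412500000 bytes)


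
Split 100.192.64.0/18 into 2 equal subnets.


New prefix = 18 + 1 = 19
Each subnet has 8192 addresses
  100.192.64.0/19
  100.192.96.0/19
Subnets: 100.192.64.0/19, 100.192.96.0/19


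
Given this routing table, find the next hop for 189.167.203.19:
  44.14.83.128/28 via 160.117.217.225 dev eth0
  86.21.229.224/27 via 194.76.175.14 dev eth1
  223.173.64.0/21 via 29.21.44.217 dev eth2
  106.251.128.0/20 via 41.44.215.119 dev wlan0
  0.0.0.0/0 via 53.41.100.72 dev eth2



Longest prefix match for 189.167.203.19:
  /28 44.14.83.128: no
  /27 86.21.229.224: no
  /21 223.173.64.0: no
  /20 106.251.128.0: no
  /0 0.0.0.0: MATCH
Selected: next-hop 53.41.100.72 via eth2 (matched /0)


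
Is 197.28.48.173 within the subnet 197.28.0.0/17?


Subnet network: 197.28.0.0
Test IP AND mask: 197.28.0.0
Yes, 197.28.48.173 is in 197.28.0.0/17


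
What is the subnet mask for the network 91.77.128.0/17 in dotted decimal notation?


/17 means 17 network bits, 15 host bits
Binary: 11111111111111111000000000000000
Mask: 255.255.128.0


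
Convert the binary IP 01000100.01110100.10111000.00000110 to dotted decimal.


01000100 = 68
01110100 = 116
10111000 = 184
00000110 = 6
IP: 68.116.184.6


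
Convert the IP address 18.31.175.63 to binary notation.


18 = 00010010
31 = 00011111
175 = 10101111
63 = 00111111
Binary: 00010010.00011111.10101111.00111111


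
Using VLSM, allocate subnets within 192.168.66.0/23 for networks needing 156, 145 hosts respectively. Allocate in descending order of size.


156 hosts -> /24 (254 usable): 192.168.66.0/24
145 hosts -> /24 (254 usable): 192.168.67.0/24
Allocation: 192.168.66.0/24 (156 hosts, 254 usable); 192.168.67.0/24 (145 hosts, 254 usable)


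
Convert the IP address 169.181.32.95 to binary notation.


169 = 10101001
181 = 10110101
32 = 00100000
95 = 01011111
Binary: 10101001.10110101.00100000.01011111


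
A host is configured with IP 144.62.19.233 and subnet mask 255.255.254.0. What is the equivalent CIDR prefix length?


Binary: 11111111.11111111.11111110.00000000
Count leading 1s
Prefix: /23


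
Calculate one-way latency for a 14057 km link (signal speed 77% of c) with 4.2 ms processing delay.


Speed = 0.77 * 3e5 km/s = 231000 km/s
Propagation delay = 14057 / 231000 = 0.0609 s = 60.8528 ms
Processing delay = 4.2 ms
Total one-way latency = 65.0528 ms


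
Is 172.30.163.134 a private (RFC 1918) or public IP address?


RFC 1918 private ranges:
  10.0.0.0/8 (10.0.0.0 - 10.255.255.255)
  172.16.0.0/12 (172.16.0.0 - 172.31.255.255)
  192.168.0.0/16 (192.168.0.0 - 192.168.255.255)
Private (in 172.16.0.0/12)


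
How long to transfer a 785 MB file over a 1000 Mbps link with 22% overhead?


Effective throughput = 1000 * (1 - 22/100) = 780 Mbps
File size in Mb = 785 * 8 = 6280 Mb
Time = 6280 / 780
Time = 8.0513 seconds


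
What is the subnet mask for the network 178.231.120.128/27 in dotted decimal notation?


/27 means 27 network bits, 5 host bits
Binary: 11111111111111111111111111100000
Mask: 255.255.255.224


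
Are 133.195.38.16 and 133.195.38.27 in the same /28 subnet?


Mask: 255.255.255.240
133.195.38.16 AND mask = 133.195.38.16
133.195.38.27 AND mask = 133.195.38.16
Yes, same subnet (133.195.38.16)


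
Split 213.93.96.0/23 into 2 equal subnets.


New prefix = 23 + 1 = 24
Each subnet has 256 addresses
  213.93.96.0/24
  213.93.97.0/24
Subnets: 213.93.96.0/24, 213.93.97.0/24


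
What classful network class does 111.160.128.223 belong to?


First octet: 111
Binary: 01101111
0xxxxxxx -> Class A (1-126)
Class A, default mask 255.0.0.0 (/8)


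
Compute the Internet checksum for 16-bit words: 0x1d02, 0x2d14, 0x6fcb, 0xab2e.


Sum all words (with carry folding):
+ 0x1d02 = 0x1d02
+ 0x2d14 = 0x4a16
+ 0x6fcb = 0xb9e1
+ 0xab2e = 0x6510
One's complement: ~0x6510
Checksum = 0x9aef


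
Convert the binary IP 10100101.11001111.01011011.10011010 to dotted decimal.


10100101 = 165
11001111 = 207
01011011 = 91
10011010 = 154
IP: 165.207.91.154


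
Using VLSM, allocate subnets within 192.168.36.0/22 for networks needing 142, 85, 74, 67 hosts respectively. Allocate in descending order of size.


142 hosts -> /24 (254 usable): 192.168.36.0/24
85 hosts -> /25 (126 usable): 192.168.37.0/25
74 hosts -> /25 (126 usable): 192.168.37.128/25
67 hosts -> /25 (126 usable): 192.168.38.0/25
Allocation: 192.168.36.0/24 (142 hosts, 254 usable); 192.168.37.0/25 (85 hosts, 126 usable); 192.168.37.128/25 (74 hosts, 126 usable); 192.168.38.0/25 (67 hosts, 126 usable)


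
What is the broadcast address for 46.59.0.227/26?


Network: 46.59.0.192/26
Host bits = 6
Set all host bits to 1:
Broadcast: 46.59.0.255


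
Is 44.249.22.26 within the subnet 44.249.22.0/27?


Subnet network: 44.249.22.0
Test IP AND mask: 44.249.22.0
Yes, 44.249.22.26 is in 44.249.22.0/27


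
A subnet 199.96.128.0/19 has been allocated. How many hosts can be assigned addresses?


Host bits = 32 - 19 = 13
Total addresses = 2^13 = 8192
Usable = total - 2 (network and broadcast)
Usable hosts: 8190


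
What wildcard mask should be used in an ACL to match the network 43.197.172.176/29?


Subnet mask: 255.255.255.248
Wildcard = 255.255.255.255 - subnet mask
255 - 255 = 0
255 - 255 = 0
255 - 255 = 0
255 - 248 = 7
Wildcard: 0.0.0.7


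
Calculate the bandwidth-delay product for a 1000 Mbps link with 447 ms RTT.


BDP = bandwidth * RTT
= 1000 Mbps * 447 ms
= 1000 * 1e6 * 447 / 1000 bits
= 447000000 bits
= 55875000 bytes
= 54565.4297 KB
BDP = 447000000 bits (55875000 bytes)


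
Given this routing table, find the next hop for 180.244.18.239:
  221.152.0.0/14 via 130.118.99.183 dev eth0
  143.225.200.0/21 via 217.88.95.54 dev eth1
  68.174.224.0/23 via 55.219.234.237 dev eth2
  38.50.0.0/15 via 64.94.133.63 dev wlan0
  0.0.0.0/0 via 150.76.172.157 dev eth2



Longest prefix match for 180.244.18.239:
  /14 221.152.0.0: no
  /21 143.225.200.0: no
  /23 68.174.224.0: no
  /15 38.50.0.0: no
  /0 0.0.0.0: MATCH
Selected: next-hop 150.76.172.157 via eth2 (matched /0)


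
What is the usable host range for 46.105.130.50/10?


Network: 46.64.0.0
Broadcast: 46.127.255.255
First usable = network + 1
Last usable = broadcast - 1
Range: 46.64.0.1 to 46.127.255.254


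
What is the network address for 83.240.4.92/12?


IP:   01010011.11110000.00000100.01011100
Mask: 11111111.11110000.00000000.00000000
AND operation:
Net:  01010011.11110000.00000000.00000000
Network: 83.240.0.0/12


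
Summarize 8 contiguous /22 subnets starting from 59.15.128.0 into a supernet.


Original prefix: /22
Number of subnets: 8 = 2^3
New prefix = 22 - 3 = 19
Supernet: 59.15.128.0/19


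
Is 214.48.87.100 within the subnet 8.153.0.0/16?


Subnet network: 8.153.0.0
Test IP AND mask: 214.48.0.0
No, 214.48.87.100 is not in 8.153.0.0/16


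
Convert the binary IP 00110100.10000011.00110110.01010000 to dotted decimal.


00110100 = 52
10000011 = 131
00110110 = 54
01010000 = 80
IP: 52.131.54.80


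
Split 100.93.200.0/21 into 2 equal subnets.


New prefix = 21 + 1 = 22
Each subnet has 1024 addresses
  100.93.200.0/22
  100.93.204.0/22
Subnets: 100.93.200.0/22, 100.93.204.0/22


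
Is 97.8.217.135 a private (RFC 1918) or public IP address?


RFC 1918 private ranges:
  10.0.0.0/8 (10.0.0.0 - 10.255.255.255)
  172.16.0.0/12 (172.16.0.0 - 172.31.255.255)
  192.168.0.0/16 (192.168.0.0 - 192.168.255.255)
Public (not in any RFC 1918 range)


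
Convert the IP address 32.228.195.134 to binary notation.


32 = 00100000
228 = 11100100
195 = 11000011
134 = 10000110
Binary: 00100000.11100100.11000011.10000110


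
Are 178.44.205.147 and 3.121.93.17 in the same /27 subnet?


Mask: 255.255.255.224
178.44.205.147 AND mask = 178.44.205.128
3.121.93.17 AND mask = 3.121.93.0
No, different subnets (178.44.205.128 vs 3.121.93.0)


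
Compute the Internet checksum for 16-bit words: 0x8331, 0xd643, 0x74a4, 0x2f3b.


Sum all words (with carry folding):
+ 0x8331 = 0x8331
+ 0xd643 = 0x5975
+ 0x74a4 = 0xce19
+ 0x2f3b = 0xfd54
One's complement: ~0xfd54
Checksum = 0x02ab


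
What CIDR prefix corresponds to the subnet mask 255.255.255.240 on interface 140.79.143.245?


Binary: 11111111.11111111.11111111.11110000
Count leading 1s
Prefix: /28


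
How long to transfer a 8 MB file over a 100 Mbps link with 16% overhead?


Effective throughput = 100 * (1 - 16/100) = 84 Mbps
File size in Mb = 8 * 8 = 64 Mb
Time = 64 / 84
Time = 0.7619 seconds


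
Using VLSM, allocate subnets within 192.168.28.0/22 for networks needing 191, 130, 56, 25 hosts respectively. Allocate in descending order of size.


191 hosts -> /24 (254 usable): 192.168.28.0/24
130 hosts -> /24 (254 usable): 192.168.29.0/24
56 hosts -> /26 (62 usable): 192.168.30.0/26
25 hosts -> /27 (30 usable): 192.168.30.64/27
Allocation: 192.168.28.0/24 (191 hosts, 254 usable); 192.168.29.0/24 (130 hosts, 254 usable); 192.168.30.0/26 (56 hosts, 62 usable); 192.168.30.64/27 (25 hosts, 30 usable)


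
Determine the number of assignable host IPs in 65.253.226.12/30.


Host bits = 32 - 30 = 2
Total addresses = 2^2 = 4
Usable = total - 2 (network and broadcast)
Usable hosts: 2


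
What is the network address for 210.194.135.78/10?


IP:   11010010.11000010.10000111.01001110
Mask: 11111111.11000000.00000000.00000000
AND operation:
Net:  11010010.11000000.00000000.00000000
Network: 210.192.0.0/10


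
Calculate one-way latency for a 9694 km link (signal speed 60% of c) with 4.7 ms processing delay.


Speed = 0.6 * 3e5 km/s = 180000 km/s
Propagation delay = 9694 / 180000 = 0.0539 s = 53.8556 ms
Processing delay = 4.7 ms
Total one-way latency = 58.5556 ms


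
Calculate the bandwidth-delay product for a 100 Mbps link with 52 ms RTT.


BDP = bandwidth * RTT
= 100 Mbps * 52 ms
= 100 * 1e6 * 52 / 1000 bits
= 5200000 bits
= 650000 bytes
= 634.7656 KB
BDP = 5200000 bits (650000 bytes)


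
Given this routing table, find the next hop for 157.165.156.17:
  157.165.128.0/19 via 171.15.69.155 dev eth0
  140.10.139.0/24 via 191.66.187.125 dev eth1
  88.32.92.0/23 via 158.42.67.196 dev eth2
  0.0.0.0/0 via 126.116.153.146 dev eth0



Longest prefix match for 157.165.156.17:
  /19 157.165.128.0: MATCH
  /24 140.10.139.0: no
  /23 88.32.92.0: no
  /0 0.0.0.0: MATCH
Selected: next-hop 171.15.69.155 via eth0 (matched /19)


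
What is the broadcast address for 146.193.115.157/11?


Network: 146.192.0.0/11
Host bits = 21
Set all host bits to 1:
Broadcast: 146.223.255.255


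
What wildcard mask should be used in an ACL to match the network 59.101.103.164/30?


Subnet mask: 255.255.255.252
Wildcard = 255.255.255.255 - subnet mask
255 - 255 = 0
255 - 255 = 0
255 - 255 = 0
255 - 252 = 3
Wildcard: 0.0.0.3


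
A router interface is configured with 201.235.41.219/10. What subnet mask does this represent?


/10 means 10 network bits, 22 host bits
Binary: 11111111110000000000000000000000
Mask: 255.192.0.0


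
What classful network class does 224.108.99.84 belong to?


First octet: 224
Binary: 11100000
1110xxxx -> Class D (224-239)
Class D (multicast), default mask N/A


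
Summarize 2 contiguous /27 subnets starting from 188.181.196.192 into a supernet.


Original prefix: /27
Number of subnets: 2 = 2^1
New prefix = 27 - 1 = 26
Supernet: 188.181.196.192/26


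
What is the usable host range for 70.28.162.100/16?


Network: 70.28.0.0
Broadcast: 70.28.255.255
First usable = network + 1
Last usable = broadcast - 1
Range: 70.28.0.1 to 70.28.255.254


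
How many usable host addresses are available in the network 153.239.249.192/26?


Host bits = 32 - 26 = 6
Total addresses = 2^6 = 64
Usable = total - 2 (network and broadcast)
Usable hosts: 62


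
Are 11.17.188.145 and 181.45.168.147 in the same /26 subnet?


Mask: 255.255.255.192
11.17.188.145 AND mask = 11.17.188.128
181.45.168.147 AND mask = 181.45.168.128
No, different subnets (11.17.188.128 vs 181.45.168.128)


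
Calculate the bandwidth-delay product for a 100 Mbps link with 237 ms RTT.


BDP = bandwidth * RTT
= 100 Mbps * 237 ms
= 100 * 1e6 * 237 / 1000 bits
= 23700000 bits
= 2962500 bytes
= 2893.0664 KB
BDP = 23700000 bits (2962500 bytes)


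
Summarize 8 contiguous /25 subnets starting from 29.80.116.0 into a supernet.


Original prefix: /25
Number of subnets: 8 = 2^3
New prefix = 25 - 3 = 22
Supernet: 29.80.116.0/22


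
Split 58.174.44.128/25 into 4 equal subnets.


New prefix = 25 + 2 = 27
Each subnet has 32 addresses
  58.174.44.128/27
  58.174.44.160/27
  58.174.44.192/27
  58.174.44.224/27
Subnets: 58.174.44.128/27, 58.174.44.160/27, 58.174.44.192/27, 58.174.44.224/27


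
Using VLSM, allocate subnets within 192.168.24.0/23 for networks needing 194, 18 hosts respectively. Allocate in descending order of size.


194 hosts -> /24 (254 usable): 192.168.24.0/24
18 hosts -> /27 (30 usable): 192.168.25.0/27
Allocation: 192.168.24.0/24 (194 hosts, 254 usable); 192.168.25.0/27 (18 hosts, 30 usable)


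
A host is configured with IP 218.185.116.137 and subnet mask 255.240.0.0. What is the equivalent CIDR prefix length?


Binary: 11111111.11110000.00000000.00000000
Count leading 1s
Prefix: /12


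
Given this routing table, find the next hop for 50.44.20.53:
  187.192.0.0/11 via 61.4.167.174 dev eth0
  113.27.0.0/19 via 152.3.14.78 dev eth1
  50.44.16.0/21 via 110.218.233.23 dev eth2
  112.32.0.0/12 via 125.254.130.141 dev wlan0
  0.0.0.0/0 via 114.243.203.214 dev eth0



Longest prefix match for 50.44.20.53:
  /11 187.192.0.0: no
  /19 113.27.0.0: no
  /21 50.44.16.0: MATCH
  /12 112.32.0.0: no
  /0 0.0.0.0: MATCH
Selected: next-hop 110.218.233.23 via eth2 (matched /21)


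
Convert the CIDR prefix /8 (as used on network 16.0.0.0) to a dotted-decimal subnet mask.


/8 means 8 network bits, 24 host bits
Binary: 11111111000000000000000000000000
Mask: 255.0.0.0


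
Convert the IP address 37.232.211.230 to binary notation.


37 = 00100101
232 = 11101000
211 = 11010011
230 = 11100110
Binary: 00100101.11101000.11010011.11100110


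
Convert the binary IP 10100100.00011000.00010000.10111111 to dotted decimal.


10100100 = 164
00011000 = 24
00010000 = 16
10111111 = 191
IP: 164.24.16.191


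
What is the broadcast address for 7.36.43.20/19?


Network: 7.36.32.0/19
Host bits = 13
Set all host bits to 1:
Broadcast: 7.36.63.255


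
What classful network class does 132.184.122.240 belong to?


First octet: 132
Binary: 10000100
10xxxxxx -> Class B (128-191)
Class B, default mask 255.255.0.0 (/16)


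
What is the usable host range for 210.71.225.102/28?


Network: 210.71.225.96
Broadcast: 210.71.225.111
First usable = network + 1
Last usable = broadcast - 1
Range: 210.71.225.97 to 210.71.225.110


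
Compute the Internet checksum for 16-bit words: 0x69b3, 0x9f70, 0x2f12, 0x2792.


Sum all words (with carry folding):
+ 0x69b3 = 0x69b3
+ 0x9f70 = 0x0924
+ 0x2f12 = 0x3836
+ 0x2792 = 0x5fc8
One's complement: ~0x5fc8
Checksum = 0xa037


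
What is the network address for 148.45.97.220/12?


IP:   10010100.00101101.01100001.11011100
Mask: 11111111.11110000.00000000.00000000
AND operation:
Net:  10010100.00100000.00000000.00000000
Network: 148.32.0.0/12


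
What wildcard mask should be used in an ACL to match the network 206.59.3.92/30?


Subnet mask: 255.255.255.252
Wildcard = 255.255.255.255 - subnet mask
255 - 255 = 0
255 - 255 = 0
255 - 255 = 0
255 - 252 = 3
Wildcard: 0.0.0.3


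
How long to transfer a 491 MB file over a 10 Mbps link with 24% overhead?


Effective throughput = 10 * (1 - 24/100) = 7.6 Mbps
File size in Mb = 491 * 8 = 3928 Mb
Time = 3928 / 7.6
Time = 516.8421 seconds


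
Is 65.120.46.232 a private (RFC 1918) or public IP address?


RFC 1918 private ranges:
  10.0.0.0/8 (10.0.0.0 - 10.255.255.255)
  172.16.0.0/12 (172.16.0.0 - 172.31.255.255)
  192.168.0.0/16 (192.168.0.0 - 192.168.255.255)
Public (not in any RFC 1918 range)


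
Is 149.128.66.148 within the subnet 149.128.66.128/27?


Subnet network: 149.128.66.128
Test IP AND mask: 149.128.66.128
Yes, 149.128.66.148 is in 149.128.66.128/27


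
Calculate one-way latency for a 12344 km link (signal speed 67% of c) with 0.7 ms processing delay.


Speed = 0.67 * 3e5 km/s = 201000 km/s
Propagation delay = 12344 / 201000 = 0.0614 s = 61.4129 ms
Processing delay = 0.7 ms
Total one-way latency = 62.1129 ms


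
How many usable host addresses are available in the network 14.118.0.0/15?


Host bits = 32 - 15 = 17
Total addresses = 2^17 = 131072
Usable = total - 2 (network and broadcast)
Usable hosts: 131070


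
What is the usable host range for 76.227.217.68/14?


Network: 76.224.0.0
Broadcast: 76.227.255.255
First usable = network + 1
Last usable = broadcast - 1
Range: 76.224.0.1 to 76.227.255.254


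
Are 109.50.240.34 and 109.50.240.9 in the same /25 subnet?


Mask: 255.255.255.128
109.50.240.34 AND mask = 109.50.240.0
109.50.240.9 AND mask = 109.50.240.0
Yes, same subnet (109.50.240.0)


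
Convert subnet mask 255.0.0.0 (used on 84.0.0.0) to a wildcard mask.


Subnet mask: 255.0.0.0
Wildcard = 255.255.255.255 - subnet mask
255 - 255 = 0
255 - 0 = 255
255 - 0 = 255
255 - 0 = 255
Wildcard: 0.255.255.255


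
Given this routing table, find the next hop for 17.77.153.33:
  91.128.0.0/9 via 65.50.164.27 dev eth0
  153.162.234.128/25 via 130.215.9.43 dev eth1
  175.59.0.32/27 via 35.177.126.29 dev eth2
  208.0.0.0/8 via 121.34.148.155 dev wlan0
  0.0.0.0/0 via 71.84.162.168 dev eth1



Longest prefix match for 17.77.153.33:
  /9 91.128.0.0: no
  /25 153.162.234.128: no
  /27 175.59.0.32: no
  /8 208.0.0.0: no
  /0 0.0.0.0: MATCH
Selected: next-hop 71.84.162.168 via eth1 (matched /0)


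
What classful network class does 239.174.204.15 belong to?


First octet: 239
Binary: 11101111
1110xxxx -> Class D (224-239)
Class D (multicast), default mask N/A


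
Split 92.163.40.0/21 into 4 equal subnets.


New prefix = 21 + 2 = 23
Each subnet has 512 addresses
  92.163.40.0/23
  92.163.42.0/23
  92.163.44.0/23
  92.163.46.0/23
Subnets: 92.163.40.0/23, 92.163.42.0/23, 92.163.44.0/23, 92.163.46.0/23


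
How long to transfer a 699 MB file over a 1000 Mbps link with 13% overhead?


Effective throughput = 1000 * (1 - 13/100) = 870 Mbps
File size in Mb = 699 * 8 = 5592 Mb
Time = 5592 / 870
Time = 6.4276 seconds


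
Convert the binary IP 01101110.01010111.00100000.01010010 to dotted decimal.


01101110 = 110
01010111 = 87
00100000 = 32
01010010 = 82
IP: 110.87.32.82


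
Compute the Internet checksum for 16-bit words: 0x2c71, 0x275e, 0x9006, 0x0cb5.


Sum all words (with carry folding):
+ 0x2c71 = 0x2c71
+ 0x275e = 0x53cf
+ 0x9006 = 0xe3d5
+ 0x0cb5 = 0xf08a
One's complement: ~0xf08a
Checksum = 0x0f75


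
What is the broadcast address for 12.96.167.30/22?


Network: 12.96.164.0/22
Host bits = 10
Set all host bits to 1:
Broadcast: 12.96.167.255


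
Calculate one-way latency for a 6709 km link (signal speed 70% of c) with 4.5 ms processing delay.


Speed = 0.7 * 3e5 km/s = 210000 km/s
Propagation delay = 6709 / 210000 = 0.0319 s = 31.9476 ms
Processing delay = 4.5 ms
Total one-way latency = 36.4476 ms


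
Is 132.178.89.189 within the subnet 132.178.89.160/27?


Subnet network: 132.178.89.160
Test IP AND mask: 132.178.89.160
Yes, 132.178.89.189 is in 132.178.89.160/27


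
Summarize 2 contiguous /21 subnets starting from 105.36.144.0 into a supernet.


Original prefix: /21
Number of subnets: 2 = 2^1
New prefix = 21 - 1 = 20
Supernet: 105.36.144.0/20


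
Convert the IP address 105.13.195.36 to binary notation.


105 = 01101001
13 = 00001101
195 = 11000011
36 = 00100100
Binary: 01101001.00001101.11000011.00100100


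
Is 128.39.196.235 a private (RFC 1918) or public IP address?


RFC 1918 private ranges:
  10.0.0.0/8 (10.0.0.0 - 10.255.255.255)
  172.16.0.0/12 (172.16.0.0 - 172.31.255.255)
  192.168.0.0/16 (192.168.0.0 - 192.168.255.255)
Public (not in any RFC 1918 range)


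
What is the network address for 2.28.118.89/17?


IP:   00000010.00011100.01110110.01011001
Mask: 11111111.11111111.10000000.00000000
AND operation:
Net:  00000010.00011100.00000000.00000000
Network: 2.28.0.0/17


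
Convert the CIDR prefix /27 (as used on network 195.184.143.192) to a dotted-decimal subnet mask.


/27 means 27 network bits, 5 host bits
Binary: 11111111111111111111111111100000
Mask: 255.255.255.224


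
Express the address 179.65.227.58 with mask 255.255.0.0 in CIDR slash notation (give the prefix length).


Binary: 11111111.11111111.00000000.00000000
Count leading 1s
Prefix: /16


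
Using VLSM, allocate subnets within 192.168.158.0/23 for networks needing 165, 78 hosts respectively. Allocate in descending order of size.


165 hosts -> /24 (254 usable): 192.168.158.0/24
78 hosts -> /25 (126 usable): 192.168.159.0/25
Allocation: 192.168.158.0/24 (165 hosts, 254 usable); 192.168.159.0/25 (78 hosts, 126 usable)


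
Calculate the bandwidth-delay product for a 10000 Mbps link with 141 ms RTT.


BDP = bandwidth * RTT
= 10000 Mbps * 141 ms
= 10000 * 1e6 * 141 / 1000 bits
= 1410000000 bits
= 176250000 bytes
= 172119.1406 KB
BDP = 1410000000 bits (176250000 bytes)


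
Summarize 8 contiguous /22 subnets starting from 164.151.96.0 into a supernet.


Original prefix: /22
Number of subnets: 8 = 2^3
New prefix = 22 - 3 = 19
Supernet: 164.151.96.0/19


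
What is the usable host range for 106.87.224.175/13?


Network: 106.80.0.0
Broadcast: 106.87.255.255
First usable = network + 1
Last usable = broadcast - 1
Range: 106.80.0.1 to 106.87.255.254


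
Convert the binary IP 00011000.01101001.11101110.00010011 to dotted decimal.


00011000 = 24
01101001 = 105
11101110 = 238
00010011 = 19
IP: 24.105.238.19
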